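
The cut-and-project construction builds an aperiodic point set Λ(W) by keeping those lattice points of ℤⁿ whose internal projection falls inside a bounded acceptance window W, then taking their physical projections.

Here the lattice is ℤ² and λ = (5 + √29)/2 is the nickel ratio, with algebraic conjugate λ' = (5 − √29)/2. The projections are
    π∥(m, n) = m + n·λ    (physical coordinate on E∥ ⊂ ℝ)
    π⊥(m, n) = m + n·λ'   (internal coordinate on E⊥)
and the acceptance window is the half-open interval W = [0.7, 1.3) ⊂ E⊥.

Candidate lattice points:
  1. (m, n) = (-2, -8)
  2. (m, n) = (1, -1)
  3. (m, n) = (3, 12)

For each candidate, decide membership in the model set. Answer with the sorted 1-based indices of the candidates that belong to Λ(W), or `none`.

2

Numerically λ ≈ 5.19258 and λ' = −1/λ ≈ -0.19258.
#1 (-2,-8): internal coord -2 + (-8)·λ' = -0.45934; -0.45934 ∉ [0.7, 1.3) → out
#2 (1,-1): internal coord 1 + (-1)·λ' = +1.19258; +1.19258 ∈ [0.7, 1.3) → IN Λ
#3 (3,12): internal coord 3 + (12)·λ' = +0.68901; +0.68901 ∉ [0.7, 1.3) → out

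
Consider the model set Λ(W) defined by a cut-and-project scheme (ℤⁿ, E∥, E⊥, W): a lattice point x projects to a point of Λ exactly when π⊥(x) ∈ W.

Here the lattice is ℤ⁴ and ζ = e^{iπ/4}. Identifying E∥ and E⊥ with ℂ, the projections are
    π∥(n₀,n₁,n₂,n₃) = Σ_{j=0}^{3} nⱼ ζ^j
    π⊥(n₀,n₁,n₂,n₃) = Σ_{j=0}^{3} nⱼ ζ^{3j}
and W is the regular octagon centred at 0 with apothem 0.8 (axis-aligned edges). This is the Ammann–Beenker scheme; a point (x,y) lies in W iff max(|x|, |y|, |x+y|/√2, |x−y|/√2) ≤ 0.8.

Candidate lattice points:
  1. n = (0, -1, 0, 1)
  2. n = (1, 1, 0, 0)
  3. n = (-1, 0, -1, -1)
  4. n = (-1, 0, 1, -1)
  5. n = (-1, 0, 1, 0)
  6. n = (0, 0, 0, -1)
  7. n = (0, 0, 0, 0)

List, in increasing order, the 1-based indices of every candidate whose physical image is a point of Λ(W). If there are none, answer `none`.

2, 7

π⊥(n) = n₀ + n₁ζ³ + n₂ζ⁶ + n₃ζ⁹ where ζ = e^{iπ/4}.
#1 (0, -1, 0, 1): internal (1.4142, 0.0000); octagon support 1.4142 vs apothem 0.8 → ∉ W
#2 (1, 1, 0, 0): internal (0.2929, 0.7071); octagon support 0.7071 vs apothem 0.8 → ∈ W
#3 (-1, 0, -1, -1): internal (-1.7071, 0.2929); octagon support 1.7071 vs apothem 0.8 → ∉ W
#4 (-1, 0, 1, -1): internal (-1.7071, -1.7071); octagon support 2.4142 vs apothem 0.8 → ∉ W
#5 (-1, 0, 1, 0): internal (-1.0000, -1.0000); octagon support 1.4142 vs apothem 0.8 → ∉ W
#6 (0, 0, 0, -1): internal (-0.7071, -0.7071); octagon support 1.0000 vs apothem 0.8 → ∉ W
#7 (0, 0, 0, 0): internal (0.0000, 0.0000); octagon support 0.0000 vs apothem 0.8 → ∈ W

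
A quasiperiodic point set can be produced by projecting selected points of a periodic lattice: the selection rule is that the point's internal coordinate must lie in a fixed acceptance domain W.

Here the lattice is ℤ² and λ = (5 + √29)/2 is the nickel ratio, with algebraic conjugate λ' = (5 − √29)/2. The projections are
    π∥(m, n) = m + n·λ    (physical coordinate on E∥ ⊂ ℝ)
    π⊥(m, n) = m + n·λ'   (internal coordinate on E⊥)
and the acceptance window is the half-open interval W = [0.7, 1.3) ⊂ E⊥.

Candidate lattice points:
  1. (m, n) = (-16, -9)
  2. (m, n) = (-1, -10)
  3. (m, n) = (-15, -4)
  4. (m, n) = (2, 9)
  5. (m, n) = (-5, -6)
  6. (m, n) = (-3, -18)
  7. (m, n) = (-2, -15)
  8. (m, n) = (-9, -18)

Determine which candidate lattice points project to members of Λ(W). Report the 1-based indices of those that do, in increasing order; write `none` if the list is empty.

2, 7

Numerically λ ≈ 5.19258 and λ' = −1/λ ≈ -0.19258.
#1 (-16,-9): internal coord -16 + (-9)·λ' = -14.26676; -14.26676 ∉ [0.7, 1.3) → out
#2 (-1,-10): internal coord -1 + (-10)·λ' = +0.92582; +0.92582 ∈ [0.7, 1.3) → IN Λ
#3 (-15,-4): internal coord -15 + (-4)·λ' = -14.22967; -14.22967 ∉ [0.7, 1.3) → out
#4 (2,9): internal coord 2 + (9)·λ' = +0.26676; +0.26676 ∉ [0.7, 1.3) → out
#5 (-5,-6): internal coord -5 + (-6)·λ' = -3.84451; -3.84451 ∉ [0.7, 1.3) → out
#6 (-3,-18): internal coord -3 + (-18)·λ' = +0.46648; +0.46648 ∉ [0.7, 1.3) → out
#7 (-2,-15): internal coord -2 + (-15)·λ' = +0.88874; +0.88874 ∈ [0.7, 1.3) → IN Λ
#8 (-9,-18): internal coord -9 + (-18)·λ' = -5.53352; -5.53352 ∉ [0.7, 1.3) → out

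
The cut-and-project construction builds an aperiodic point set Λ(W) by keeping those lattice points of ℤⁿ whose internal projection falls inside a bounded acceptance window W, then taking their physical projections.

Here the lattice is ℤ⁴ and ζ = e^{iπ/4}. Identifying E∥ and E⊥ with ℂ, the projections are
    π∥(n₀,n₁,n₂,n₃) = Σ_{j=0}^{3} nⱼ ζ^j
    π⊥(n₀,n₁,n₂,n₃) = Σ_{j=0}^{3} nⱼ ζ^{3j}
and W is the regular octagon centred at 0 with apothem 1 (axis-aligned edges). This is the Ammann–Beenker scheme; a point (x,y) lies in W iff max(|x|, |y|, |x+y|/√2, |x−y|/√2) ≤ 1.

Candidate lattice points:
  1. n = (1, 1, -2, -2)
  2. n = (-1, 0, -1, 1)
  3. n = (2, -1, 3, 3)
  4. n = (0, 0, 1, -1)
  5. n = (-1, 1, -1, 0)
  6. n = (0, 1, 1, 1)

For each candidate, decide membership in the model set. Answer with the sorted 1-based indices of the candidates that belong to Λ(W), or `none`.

6

With ζ = e^{iπ/4} the internal vectors are ζ^0,ζ^3,ζ^6,ζ^9.
candidate 1: n = (1, 1, -2, -2) → π⊥ ≈ (-1.121320, +1.292893); max(|x|,|y|,|x±y|/√2) = 1.707107 > 1 ⇒ ∉ W
candidate 2: n = (-1, 0, -1, 1) → π⊥ ≈ (-0.292893, +1.707107); max(|x|,|y|,|x±y|/√2) = 1.707107 > 1 ⇒ ∉ W
candidate 3: n = (2, -1, 3, 3) → π⊥ ≈ (+4.828427, -1.585786); max(|x|,|y|,|x±y|/√2) = 4.828427 > 1 ⇒ ∉ W
candidate 4: n = (0, 0, 1, -1) → π⊥ ≈ (-0.707107, -1.707107); max(|x|,|y|,|x±y|/√2) = 1.707107 > 1 ⇒ ∉ W
candidate 5: n = (-1, 1, -1, 0) → π⊥ ≈ (-1.707107, +1.707107); max(|x|,|y|,|x±y|/√2) = 2.414214 > 1 ⇒ ∉ W
candidate 6: n = (0, 1, 1, 1) → π⊥ ≈ (+0.000000, +0.414214); max(|x|,|y|,|x±y|/√2) = 0.414214 ≤ 1 ⇒ ∈ W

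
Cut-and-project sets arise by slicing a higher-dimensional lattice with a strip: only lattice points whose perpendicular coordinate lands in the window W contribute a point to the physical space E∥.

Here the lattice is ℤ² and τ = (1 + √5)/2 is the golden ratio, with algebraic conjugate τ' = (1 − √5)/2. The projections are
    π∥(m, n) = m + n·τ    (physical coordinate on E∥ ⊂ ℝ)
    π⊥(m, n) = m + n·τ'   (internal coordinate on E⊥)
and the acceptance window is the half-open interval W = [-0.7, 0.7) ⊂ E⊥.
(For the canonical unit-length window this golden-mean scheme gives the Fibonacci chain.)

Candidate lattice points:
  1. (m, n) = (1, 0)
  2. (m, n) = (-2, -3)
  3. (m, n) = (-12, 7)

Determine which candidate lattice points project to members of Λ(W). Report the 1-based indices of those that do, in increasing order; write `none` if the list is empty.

2

τ' = (1−√5)/2 ≈ -0.6180.
#1 (1,0): internal coord 1 + (0)·τ' = +1.0000; +1.0000 ∉ [-0.7, 0.7) → out
#2 (-2,-3): internal coord -2 + (-3)·τ' = -0.1459; -0.1459 ∈ [-0.7, 0.7) → IN Λ
#3 (-12,7): internal coord -12 + (7)·τ' = -16.3262; -16.3262 ∉ [-0.7, 0.7) → out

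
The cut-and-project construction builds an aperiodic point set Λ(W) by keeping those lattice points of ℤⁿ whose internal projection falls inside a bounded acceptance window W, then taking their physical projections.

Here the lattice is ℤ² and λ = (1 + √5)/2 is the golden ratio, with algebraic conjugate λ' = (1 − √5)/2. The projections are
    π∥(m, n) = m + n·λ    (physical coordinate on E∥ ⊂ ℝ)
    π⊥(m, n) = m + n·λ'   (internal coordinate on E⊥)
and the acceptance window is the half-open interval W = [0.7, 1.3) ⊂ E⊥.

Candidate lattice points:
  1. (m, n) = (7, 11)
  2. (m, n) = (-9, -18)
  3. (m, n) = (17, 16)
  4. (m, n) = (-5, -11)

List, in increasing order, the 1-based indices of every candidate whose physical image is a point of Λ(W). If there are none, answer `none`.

none

Compute λ' = (1−√5)/2 = -0.618034, so π⊥(m,n) = m -0.618034·n.
[1] lift (7,11): star map gives 0.201626; window check 0.7 ≤ 0.201626 < 1.3 is false → out
[2] lift (-9,-18): star map gives 2.124612; window check 0.7 ≤ 2.124612 < 1.3 is false → out
[3] lift (17,16): star map gives 7.111456; window check 0.7 ≤ 7.111456 < 1.3 is false → out
[4] lift (-5,-11): star map gives 1.798374; window check 0.7 ≤ 1.798374 < 1.3 is false → out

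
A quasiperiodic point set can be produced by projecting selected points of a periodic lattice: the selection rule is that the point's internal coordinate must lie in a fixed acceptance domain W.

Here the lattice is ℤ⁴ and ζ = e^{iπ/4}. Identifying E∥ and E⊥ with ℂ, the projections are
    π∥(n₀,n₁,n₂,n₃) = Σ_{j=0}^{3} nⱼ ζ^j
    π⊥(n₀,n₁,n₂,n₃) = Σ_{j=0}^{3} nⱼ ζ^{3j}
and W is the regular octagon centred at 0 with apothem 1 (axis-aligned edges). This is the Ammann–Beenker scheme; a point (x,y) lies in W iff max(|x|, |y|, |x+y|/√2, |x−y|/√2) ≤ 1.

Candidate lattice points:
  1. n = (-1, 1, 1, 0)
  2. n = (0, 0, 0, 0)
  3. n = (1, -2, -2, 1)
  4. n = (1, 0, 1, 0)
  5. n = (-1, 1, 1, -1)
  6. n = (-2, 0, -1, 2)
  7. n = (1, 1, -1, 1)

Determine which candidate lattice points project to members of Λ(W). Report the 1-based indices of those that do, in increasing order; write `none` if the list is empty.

2

With ζ = e^{iπ/4} the internal vectors are ζ^0,ζ^3,ζ^6,ζ^9.
#1 (-1, 1, 1, 0): internal (-1.7071, -0.2929); octagon support 1.7071 vs apothem 1 → ∉ W
#2 (0, 0, 0, 0): internal (0.0000, 0.0000); octagon support 0.0000 vs apothem 1 → ∈ W
#3 (1, -2, -2, 1): internal (3.1213, 1.2929); octagon support 3.1213 vs apothem 1 → ∉ W
#4 (1, 0, 1, 0): internal (1.0000, -1.0000); octagon support 1.4142 vs apothem 1 → ∉ W
#5 (-1, 1, 1, -1): internal (-2.4142, -1.0000); octagon support 2.4142 vs apothem 1 → ∉ W
#6 (-2, 0, -1, 2): internal (-0.5858, 2.4142); octagon support 2.4142 vs apothem 1 → ∉ W
#7 (1, 1, -1, 1): internal (1.0000, 2.4142); octagon support 2.4142 vs apothem 1 → ∉ W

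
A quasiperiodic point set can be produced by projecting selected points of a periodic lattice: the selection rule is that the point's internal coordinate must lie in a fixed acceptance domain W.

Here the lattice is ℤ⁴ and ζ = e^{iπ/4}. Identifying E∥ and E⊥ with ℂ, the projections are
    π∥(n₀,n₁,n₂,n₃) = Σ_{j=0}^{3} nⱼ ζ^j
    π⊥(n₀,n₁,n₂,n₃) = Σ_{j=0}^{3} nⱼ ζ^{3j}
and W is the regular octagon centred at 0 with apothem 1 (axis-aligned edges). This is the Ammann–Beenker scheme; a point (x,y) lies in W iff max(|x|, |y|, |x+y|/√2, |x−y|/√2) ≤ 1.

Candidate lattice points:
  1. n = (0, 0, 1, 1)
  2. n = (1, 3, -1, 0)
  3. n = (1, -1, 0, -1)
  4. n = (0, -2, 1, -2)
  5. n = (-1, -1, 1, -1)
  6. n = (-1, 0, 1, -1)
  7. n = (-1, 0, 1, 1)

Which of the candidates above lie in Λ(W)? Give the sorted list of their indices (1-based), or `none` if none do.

Internal map: ζ^{3j} for j=0..3 gives (1,0), (−√2/2,√2/2), (0,−1), (√2/2,√2/2).
candidate 1: n = (0, 0, 1, 1) → π⊥ ≈ (+0.70711, -0.29289); max(|x|,|y|,|x±y|/√2) = 0.70711 ≤ 1 ⇒ ∈ W
candidate 2: n = (1, 3, -1, 0) → π⊥ ≈ (-1.12132, +3.12132); max(|x|,|y|,|x±y|/√2) = 3.12132 > 1 ⇒ ∉ W
candidate 3: n = (1, -1, 0, -1) → π⊥ ≈ (+1.00000, -1.41421); max(|x|,|y|,|x±y|/√2) = 1.70711 > 1 ⇒ ∉ W
candidate 4: n = (0, -2, 1, -2) → π⊥ ≈ (+0.00000, -3.82843); max(|x|,|y|,|x±y|/√2) = 3.82843 > 1 ⇒ ∉ W
candidate 5: n = (-1, -1, 1, -1) → π⊥ ≈ (-1.00000, -2.41421); max(|x|,|y|,|x±y|/√2) = 2.41421 > 1 ⇒ ∉ W
candidate 6: n = (-1, 0, 1, -1) → π⊥ ≈ (-1.70711, -1.70711); max(|x|,|y|,|x±y|/√2) = 2.41421 > 1 ⇒ ∉ W
candidate 7: n = (-1, 0, 1, 1) → π⊥ ≈ (-0.29289, -0.29289); max(|x|,|y|,|x±y|/√2) = 0.41421 ≤ 1 ⇒ ∈ W

1, 7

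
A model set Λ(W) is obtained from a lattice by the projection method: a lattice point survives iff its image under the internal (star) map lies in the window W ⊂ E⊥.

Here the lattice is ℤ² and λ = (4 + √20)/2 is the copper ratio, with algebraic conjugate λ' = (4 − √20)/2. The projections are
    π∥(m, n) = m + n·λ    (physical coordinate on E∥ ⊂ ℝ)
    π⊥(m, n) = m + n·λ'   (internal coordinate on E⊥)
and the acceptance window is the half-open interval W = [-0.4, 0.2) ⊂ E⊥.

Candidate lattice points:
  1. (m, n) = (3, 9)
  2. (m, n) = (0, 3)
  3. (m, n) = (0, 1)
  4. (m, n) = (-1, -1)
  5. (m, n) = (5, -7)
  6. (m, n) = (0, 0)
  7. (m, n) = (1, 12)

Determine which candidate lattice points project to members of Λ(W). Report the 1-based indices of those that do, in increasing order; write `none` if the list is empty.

3, 6

λ' = (4−√20)/2 ≈ -0.23607.
candidate 1: (m,n)=(3,9) → π∥ = 3+9·λ ≈ 41.12461, π⊥ = 3+9·λ' ≈ 0.87539 ∉ [-0.4, 0.2) ⇒ out
candidate 2: (m,n)=(0,3) → π∥ = 0+3·λ ≈ 12.70820, π⊥ = 0+3·λ' ≈ -0.70820 ∉ [-0.4, 0.2) ⇒ out
candidate 3: (m,n)=(0,1) → π∥ = 0+1·λ ≈ 4.23607, π⊥ = 0+1·λ' ≈ -0.23607 ∈ [-0.4, 0.2) ⇒ IN Λ
candidate 4: (m,n)=(-1,-1) → π∥ = -1-1·λ ≈ -5.23607, π⊥ = -1-1·λ' ≈ -0.76393 ∉ [-0.4, 0.2) ⇒ out
candidate 5: (m,n)=(5,-7) → π∥ = 5-7·λ ≈ -24.65248, π⊥ = 5-7·λ' ≈ 6.65248 ∉ [-0.4, 0.2) ⇒ out
candidate 6: (m,n)=(0,0) → π∥ = 0+0·λ ≈ 0.00000, π⊥ = 0+0·λ' ≈ 0.00000 ∈ [-0.4, 0.2) ⇒ IN Λ
candidate 7: (m,n)=(1,12) → π∥ = 1+12·λ ≈ 51.83282, π⊥ = 1+12·λ' ≈ -1.83282 ∉ [-0.4, 0.2) ⇒ out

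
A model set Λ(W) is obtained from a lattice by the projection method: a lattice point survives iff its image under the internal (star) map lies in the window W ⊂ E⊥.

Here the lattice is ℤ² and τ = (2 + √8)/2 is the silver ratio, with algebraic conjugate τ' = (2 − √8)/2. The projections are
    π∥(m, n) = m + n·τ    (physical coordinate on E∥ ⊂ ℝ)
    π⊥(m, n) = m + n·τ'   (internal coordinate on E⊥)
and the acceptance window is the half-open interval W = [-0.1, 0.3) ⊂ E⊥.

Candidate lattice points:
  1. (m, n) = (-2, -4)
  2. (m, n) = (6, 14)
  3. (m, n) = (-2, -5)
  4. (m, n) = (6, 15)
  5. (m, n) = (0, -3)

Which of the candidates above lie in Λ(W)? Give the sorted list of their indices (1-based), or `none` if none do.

2, 3

Compute τ' = (2−√8)/2 = -0.414214, so π⊥(m,n) = m -0.414214·n.
[1] lift (-2,-4): star map gives -0.343146; window check -0.1 ≤ -0.343146 < 0.3 is false → out
[2] lift (6,14): star map gives 0.201010; window check -0.1 ≤ 0.201010 < 0.3 is true → IN Λ
[3] lift (-2,-5): star map gives 0.071068; window check -0.1 ≤ 0.071068 < 0.3 is true → IN Λ
[4] lift (6,15): star map gives -0.213203; window check -0.1 ≤ -0.213203 < 0.3 is false → out
[5] lift (0,-3): star map gives 1.242641; window check -0.1 ≤ 1.242641 < 0.3 is false → out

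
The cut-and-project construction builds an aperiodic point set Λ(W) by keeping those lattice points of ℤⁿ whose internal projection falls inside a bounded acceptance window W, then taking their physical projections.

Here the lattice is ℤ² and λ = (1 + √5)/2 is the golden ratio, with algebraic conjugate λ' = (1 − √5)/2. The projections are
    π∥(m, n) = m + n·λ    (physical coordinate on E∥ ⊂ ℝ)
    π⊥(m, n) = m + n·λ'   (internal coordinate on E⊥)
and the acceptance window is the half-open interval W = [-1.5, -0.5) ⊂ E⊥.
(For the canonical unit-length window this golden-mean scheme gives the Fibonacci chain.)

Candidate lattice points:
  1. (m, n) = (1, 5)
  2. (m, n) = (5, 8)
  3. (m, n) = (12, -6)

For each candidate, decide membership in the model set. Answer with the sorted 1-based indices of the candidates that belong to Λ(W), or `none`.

none

λ' = (1−√5)/2 ≈ -0.61803.
candidate 1: (m,n)=(1,5) → π∥ = 1+5·λ ≈ 9.09017, π⊥ = 1+5·λ' ≈ -2.09017 ∉ [-1.5, -0.5) ⇒ out
candidate 2: (m,n)=(5,8) → π∥ = 5+8·λ ≈ 17.94427, π⊥ = 5+8·λ' ≈ 0.05573 ∉ [-1.5, -0.5) ⇒ out
candidate 3: (m,n)=(12,-6) → π∥ = 12-6·λ ≈ 2.29180, π⊥ = 12-6·λ' ≈ 15.70820 ∉ [-1.5, -0.5) ⇒ out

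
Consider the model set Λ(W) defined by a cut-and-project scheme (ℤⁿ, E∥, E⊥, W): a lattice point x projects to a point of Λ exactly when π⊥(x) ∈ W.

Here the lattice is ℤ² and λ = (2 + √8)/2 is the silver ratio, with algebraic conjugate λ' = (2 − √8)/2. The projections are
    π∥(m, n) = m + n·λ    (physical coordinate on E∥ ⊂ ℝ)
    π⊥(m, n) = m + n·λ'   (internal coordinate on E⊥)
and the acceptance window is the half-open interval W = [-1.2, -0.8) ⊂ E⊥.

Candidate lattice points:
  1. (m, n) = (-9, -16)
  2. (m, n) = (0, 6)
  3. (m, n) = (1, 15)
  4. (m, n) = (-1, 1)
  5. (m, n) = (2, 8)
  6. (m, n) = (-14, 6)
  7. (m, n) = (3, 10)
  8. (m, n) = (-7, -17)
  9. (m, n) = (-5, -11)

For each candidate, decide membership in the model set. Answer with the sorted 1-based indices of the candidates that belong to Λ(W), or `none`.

Compute λ' = (2−√8)/2 = -0.41421, so π⊥(m,n) = m -0.41421·n.
candidate 1: (m,n)=(-9,-16) → π∥ = -9-16·λ ≈ -47.62742, π⊥ = -9-16·λ' ≈ -2.37258 ∉ [-1.2, -0.8) ⇒ out
candidate 2: (m,n)=(0,6) → π∥ = 0+6·λ ≈ 14.48528, π⊥ = 0+6·λ' ≈ -2.48528 ∉ [-1.2, -0.8) ⇒ out
candidate 3: (m,n)=(1,15) → π∥ = 1+15·λ ≈ 37.21320, π⊥ = 1+15·λ' ≈ -5.21320 ∉ [-1.2, -0.8) ⇒ out
candidate 4: (m,n)=(-1,1) → π∥ = -1+1·λ ≈ 1.41421, π⊥ = -1+1·λ' ≈ -1.41421 ∉ [-1.2, -0.8) ⇒ out
candidate 5: (m,n)=(2,8) → π∥ = 2+8·λ ≈ 21.31371, π⊥ = 2+8·λ' ≈ -1.31371 ∉ [-1.2, -0.8) ⇒ out
candidate 6: (m,n)=(-14,6) → π∥ = -14+6·λ ≈ 0.48528, π⊥ = -14+6·λ' ≈ -16.48528 ∉ [-1.2, -0.8) ⇒ out
candidate 7: (m,n)=(3,10) → π∥ = 3+10·λ ≈ 27.14214, π⊥ = 3+10·λ' ≈ -1.14214 ∈ [-1.2, -0.8) ⇒ IN Λ
candidate 8: (m,n)=(-7,-17) → π∥ = -7-17·λ ≈ -48.04163, π⊥ = -7-17·λ' ≈ 0.04163 ∉ [-1.2, -0.8) ⇒ out
candidate 9: (m,n)=(-5,-11) → π∥ = -5-11·λ ≈ -31.55635, π⊥ = -5-11·λ' ≈ -0.44365 ∉ [-1.2, -0.8) ⇒ out

7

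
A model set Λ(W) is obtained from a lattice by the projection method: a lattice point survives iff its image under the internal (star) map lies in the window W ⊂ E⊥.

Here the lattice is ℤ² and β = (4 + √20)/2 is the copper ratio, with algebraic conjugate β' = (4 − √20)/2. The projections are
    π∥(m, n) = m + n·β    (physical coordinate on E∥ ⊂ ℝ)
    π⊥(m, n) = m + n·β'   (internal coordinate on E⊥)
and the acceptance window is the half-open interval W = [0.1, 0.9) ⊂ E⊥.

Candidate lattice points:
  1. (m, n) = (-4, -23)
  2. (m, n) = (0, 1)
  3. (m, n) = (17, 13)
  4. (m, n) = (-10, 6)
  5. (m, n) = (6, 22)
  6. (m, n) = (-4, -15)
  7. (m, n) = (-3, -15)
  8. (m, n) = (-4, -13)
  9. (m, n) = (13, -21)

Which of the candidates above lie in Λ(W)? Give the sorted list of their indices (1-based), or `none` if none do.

β' = (4−√20)/2 ≈ -0.23607.
#1 (-4,-23): internal coord -4 + (-23)·β' = +1.42956; +1.42956 ∉ [0.1, 0.9) → out
#2 (0,1): internal coord 0 + (1)·β' = -0.23607; -0.23607 ∉ [0.1, 0.9) → out
#3 (17,13): internal coord 17 + (13)·β' = +13.93112; +13.93112 ∉ [0.1, 0.9) → out
#4 (-10,6): internal coord -10 + (6)·β' = -11.41641; -11.41641 ∉ [0.1, 0.9) → out
#5 (6,22): internal coord 6 + (22)·β' = +0.80650; +0.80650 ∈ [0.1, 0.9) → IN Λ
#6 (-4,-15): internal coord -4 + (-15)·β' = -0.45898; -0.45898 ∉ [0.1, 0.9) → out
#7 (-3,-15): internal coord -3 + (-15)·β' = +0.54102; +0.54102 ∈ [0.1, 0.9) → IN Λ
#8 (-4,-13): internal coord -4 + (-13)·β' = -0.93112; -0.93112 ∉ [0.1, 0.9) → out
#9 (13,-21): internal coord 13 + (-21)·β' = +17.95743; +17.95743 ∉ [0.1, 0.9) → out

5, 7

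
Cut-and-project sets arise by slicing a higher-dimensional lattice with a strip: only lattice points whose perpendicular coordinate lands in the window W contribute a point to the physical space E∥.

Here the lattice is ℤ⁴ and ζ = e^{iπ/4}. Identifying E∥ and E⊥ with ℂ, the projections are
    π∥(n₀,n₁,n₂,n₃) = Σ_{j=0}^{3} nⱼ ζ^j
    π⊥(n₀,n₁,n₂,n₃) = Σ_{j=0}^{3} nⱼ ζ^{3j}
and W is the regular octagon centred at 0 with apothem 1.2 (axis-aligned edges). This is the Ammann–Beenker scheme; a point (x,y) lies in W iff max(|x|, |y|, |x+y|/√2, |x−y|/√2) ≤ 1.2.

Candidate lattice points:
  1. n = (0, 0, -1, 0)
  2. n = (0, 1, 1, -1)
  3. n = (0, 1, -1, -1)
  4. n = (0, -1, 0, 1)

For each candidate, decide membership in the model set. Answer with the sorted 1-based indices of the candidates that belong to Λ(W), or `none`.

π⊥(n) = n₀ + n₁ζ³ + n₂ζ⁶ + n₃ζ⁹ where ζ = e^{iπ/4}.
candidate 1: n = (0, 0, -1, 0) → π⊥ ≈ (+0.0000, +1.0000); max(|x|,|y|,|x±y|/√2) = 1.0000 ≤ 1.2 ⇒ ∈ W
candidate 2: n = (0, 1, 1, -1) → π⊥ ≈ (-1.4142, -1.0000); max(|x|,|y|,|x±y|/√2) = 1.7071 > 1.2 ⇒ ∉ W
candidate 3: n = (0, 1, -1, -1) → π⊥ ≈ (-1.4142, +1.0000); max(|x|,|y|,|x±y|/√2) = 1.7071 > 1.2 ⇒ ∉ W
candidate 4: n = (0, -1, 0, 1) → π⊥ ≈ (+1.4142, +0.0000); max(|x|,|y|,|x±y|/√2) = 1.4142 > 1.2 ⇒ ∉ W

1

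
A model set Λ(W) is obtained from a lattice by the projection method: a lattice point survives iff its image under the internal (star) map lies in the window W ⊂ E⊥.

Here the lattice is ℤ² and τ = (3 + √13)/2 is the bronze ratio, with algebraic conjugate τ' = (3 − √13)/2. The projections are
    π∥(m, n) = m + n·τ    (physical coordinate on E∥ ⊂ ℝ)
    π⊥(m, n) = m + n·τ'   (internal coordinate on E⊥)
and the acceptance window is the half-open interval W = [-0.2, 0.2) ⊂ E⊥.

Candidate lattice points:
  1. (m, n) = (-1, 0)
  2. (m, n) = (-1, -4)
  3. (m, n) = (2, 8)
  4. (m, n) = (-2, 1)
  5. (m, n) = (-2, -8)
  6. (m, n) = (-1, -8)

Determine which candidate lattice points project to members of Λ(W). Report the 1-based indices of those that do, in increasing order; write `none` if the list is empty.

Compute τ' = (3−√13)/2 = -0.3028, so π⊥(m,n) = m -0.3028·n.
#1 (-1,0): internal coord -1 + (0)·τ' = -1.0000; -1.0000 ∉ [-0.2, 0.2) → out
#2 (-1,-4): internal coord -1 + (-4)·τ' = +0.2111; +0.2111 ∉ [-0.2, 0.2) → out
#3 (2,8): internal coord 2 + (8)·τ' = -0.4222; -0.4222 ∉ [-0.2, 0.2) → out
#4 (-2,1): internal coord -2 + (1)·τ' = -2.3028; -2.3028 ∉ [-0.2, 0.2) → out
#5 (-2,-8): internal coord -2 + (-8)·τ' = +0.4222; +0.4222 ∉ [-0.2, 0.2) → out
#6 (-1,-8): internal coord -1 + (-8)·τ' = +1.4222; +1.4222 ∉ [-0.2, 0.2) → out

none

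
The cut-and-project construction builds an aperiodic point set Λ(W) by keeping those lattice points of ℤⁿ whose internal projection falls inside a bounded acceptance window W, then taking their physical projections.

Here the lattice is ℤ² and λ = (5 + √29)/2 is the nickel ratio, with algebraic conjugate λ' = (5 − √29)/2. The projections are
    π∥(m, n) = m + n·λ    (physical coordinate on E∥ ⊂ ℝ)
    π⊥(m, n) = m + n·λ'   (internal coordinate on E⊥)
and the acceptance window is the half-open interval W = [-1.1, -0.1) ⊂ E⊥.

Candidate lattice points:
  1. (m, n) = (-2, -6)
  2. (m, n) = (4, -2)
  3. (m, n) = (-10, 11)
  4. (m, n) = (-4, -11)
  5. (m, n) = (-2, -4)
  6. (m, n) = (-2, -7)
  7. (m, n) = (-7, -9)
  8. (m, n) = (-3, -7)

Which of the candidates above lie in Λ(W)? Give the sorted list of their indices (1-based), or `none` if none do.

Numerically λ ≈ 5.19258 and λ' = −1/λ ≈ -0.19258.
candidate 1: (m,n)=(-2,-6) → π∥ = -2-6·λ ≈ -33.15549, π⊥ = -2-6·λ' ≈ -0.84451 ∈ [-1.1, -0.1) ⇒ IN Λ
candidate 2: (m,n)=(4,-2) → π∥ = 4-2·λ ≈ -6.38516, π⊥ = 4-2·λ' ≈ 4.38516 ∉ [-1.1, -0.1) ⇒ out
candidate 3: (m,n)=(-10,11) → π∥ = -10+11·λ ≈ 47.11841, π⊥ = -10+11·λ' ≈ -12.11841 ∉ [-1.1, -0.1) ⇒ out
candidate 4: (m,n)=(-4,-11) → π∥ = -4-11·λ ≈ -61.11841, π⊥ = -4-11·λ' ≈ -1.88159 ∉ [-1.1, -0.1) ⇒ out
candidate 5: (m,n)=(-2,-4) → π∥ = -2-4·λ ≈ -22.77033, π⊥ = -2-4·λ' ≈ -1.22967 ∉ [-1.1, -0.1) ⇒ out
candidate 6: (m,n)=(-2,-7) → π∥ = -2-7·λ ≈ -38.34808, π⊥ = -2-7·λ' ≈ -0.65192 ∈ [-1.1, -0.1) ⇒ IN Λ
candidate 7: (m,n)=(-7,-9) → π∥ = -7-9·λ ≈ -53.73324, π⊥ = -7-9·λ' ≈ -5.26676 ∉ [-1.1, -0.1) ⇒ out
candidate 8: (m,n)=(-3,-7) → π∥ = -3-7·λ ≈ -39.34808, π⊥ = -3-7·λ' ≈ -1.65192 ∉ [-1.1, -0.1) ⇒ out

1, 6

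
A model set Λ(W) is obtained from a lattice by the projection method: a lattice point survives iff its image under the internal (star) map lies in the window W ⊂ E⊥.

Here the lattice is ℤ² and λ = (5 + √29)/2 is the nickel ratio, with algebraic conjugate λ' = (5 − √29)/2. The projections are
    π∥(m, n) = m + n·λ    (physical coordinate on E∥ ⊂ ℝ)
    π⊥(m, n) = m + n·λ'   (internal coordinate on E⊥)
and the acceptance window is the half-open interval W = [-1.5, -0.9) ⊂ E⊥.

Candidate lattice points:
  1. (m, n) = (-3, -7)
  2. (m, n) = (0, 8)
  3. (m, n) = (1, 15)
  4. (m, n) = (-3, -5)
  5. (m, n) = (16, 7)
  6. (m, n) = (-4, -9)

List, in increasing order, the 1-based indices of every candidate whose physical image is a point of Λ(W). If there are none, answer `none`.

λ' = (5−√29)/2 ≈ -0.19258.
[1] lift (-3,-7): star map gives -1.65192; window check -1.5 ≤ -1.65192 < -0.9 is false → out
[2] lift (0,8): star map gives -1.54066; window check -1.5 ≤ -1.54066 < -0.9 is false → out
[3] lift (1,15): star map gives -1.88874; window check -1.5 ≤ -1.88874 < -0.9 is false → out
[4] lift (-3,-5): star map gives -2.03709; window check -1.5 ≤ -2.03709 < -0.9 is false → out
[5] lift (16,7): star map gives 14.65192; window check -1.5 ≤ 14.65192 < -0.9 is false → out
[6] lift (-4,-9): star map gives -2.26676; window check -1.5 ≤ -2.26676 < -0.9 is false → out

none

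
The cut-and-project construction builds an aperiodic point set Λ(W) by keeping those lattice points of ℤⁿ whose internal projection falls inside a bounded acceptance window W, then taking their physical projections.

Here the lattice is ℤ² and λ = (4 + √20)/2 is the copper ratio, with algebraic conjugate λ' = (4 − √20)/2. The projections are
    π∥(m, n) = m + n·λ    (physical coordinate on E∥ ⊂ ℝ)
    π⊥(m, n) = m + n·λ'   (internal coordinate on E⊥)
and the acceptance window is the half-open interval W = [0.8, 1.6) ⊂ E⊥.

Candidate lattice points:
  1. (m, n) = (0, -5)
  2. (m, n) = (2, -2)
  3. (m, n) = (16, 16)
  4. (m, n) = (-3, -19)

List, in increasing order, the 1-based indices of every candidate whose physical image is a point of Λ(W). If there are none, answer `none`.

1, 4

Numerically λ ≈ 4.2361 and λ' = −1/λ ≈ -0.2361.
#1 (0,-5): internal coord 0 + (-5)·λ' = +1.1803; +1.1803 ∈ [0.8, 1.6) → IN Λ
#2 (2,-2): internal coord 2 + (-2)·λ' = +2.4721; +2.4721 ∉ [0.8, 1.6) → out
#3 (16,16): internal coord 16 + (16)·λ' = +12.2229; +12.2229 ∉ [0.8, 1.6) → out
#4 (-3,-19): internal coord -3 + (-19)·λ' = +1.4853; +1.4853 ∈ [0.8, 1.6) → IN Λ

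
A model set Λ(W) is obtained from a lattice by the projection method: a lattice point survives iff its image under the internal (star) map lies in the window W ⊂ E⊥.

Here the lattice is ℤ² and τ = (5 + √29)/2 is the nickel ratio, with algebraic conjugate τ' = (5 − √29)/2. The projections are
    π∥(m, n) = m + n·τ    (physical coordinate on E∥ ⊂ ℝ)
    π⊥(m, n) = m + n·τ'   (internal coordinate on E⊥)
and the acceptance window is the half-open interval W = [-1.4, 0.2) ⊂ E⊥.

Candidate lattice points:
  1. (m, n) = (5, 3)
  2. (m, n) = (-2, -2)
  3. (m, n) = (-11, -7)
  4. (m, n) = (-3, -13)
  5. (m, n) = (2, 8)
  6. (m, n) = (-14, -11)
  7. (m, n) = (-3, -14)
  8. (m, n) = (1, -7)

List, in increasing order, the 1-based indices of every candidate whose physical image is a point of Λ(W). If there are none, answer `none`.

4, 7

Numerically τ ≈ 5.19258 and τ' = −1/τ ≈ -0.19258.
candidate 1: (m,n)=(5,3) → π∥ = 5+3·τ ≈ 20.57775, π⊥ = 5+3·τ' ≈ 4.42225 ∉ [-1.4, 0.2) ⇒ out
candidate 2: (m,n)=(-2,-2) → π∥ = -2-2·τ ≈ -12.38516, π⊥ = -2-2·τ' ≈ -1.61484 ∉ [-1.4, 0.2) ⇒ out
candidate 3: (m,n)=(-11,-7) → π∥ = -11-7·τ ≈ -47.34808, π⊥ = -11-7·τ' ≈ -9.65192 ∉ [-1.4, 0.2) ⇒ out
candidate 4: (m,n)=(-3,-13) → π∥ = -3-13·τ ≈ -70.50357, π⊥ = -3-13·τ' ≈ -0.49643 ∈ [-1.4, 0.2) ⇒ IN Λ
candidate 5: (m,n)=(2,8) → π∥ = 2+8·τ ≈ 43.54066, π⊥ = 2+8·τ' ≈ 0.45934 ∉ [-1.4, 0.2) ⇒ out
candidate 6: (m,n)=(-14,-11) → π∥ = -14-11·τ ≈ -71.11841, π⊥ = -14-11·τ' ≈ -11.88159 ∉ [-1.4, 0.2) ⇒ out
candidate 7: (m,n)=(-3,-14) → π∥ = -3-14·τ ≈ -75.69615, π⊥ = -3-14·τ' ≈ -0.30385 ∈ [-1.4, 0.2) ⇒ IN Λ
candidate 8: (m,n)=(1,-7) → π∥ = 1-7·τ ≈ -35.34808, π⊥ = 1-7·τ' ≈ 2.34808 ∉ [-1.4, 0.2) ⇒ out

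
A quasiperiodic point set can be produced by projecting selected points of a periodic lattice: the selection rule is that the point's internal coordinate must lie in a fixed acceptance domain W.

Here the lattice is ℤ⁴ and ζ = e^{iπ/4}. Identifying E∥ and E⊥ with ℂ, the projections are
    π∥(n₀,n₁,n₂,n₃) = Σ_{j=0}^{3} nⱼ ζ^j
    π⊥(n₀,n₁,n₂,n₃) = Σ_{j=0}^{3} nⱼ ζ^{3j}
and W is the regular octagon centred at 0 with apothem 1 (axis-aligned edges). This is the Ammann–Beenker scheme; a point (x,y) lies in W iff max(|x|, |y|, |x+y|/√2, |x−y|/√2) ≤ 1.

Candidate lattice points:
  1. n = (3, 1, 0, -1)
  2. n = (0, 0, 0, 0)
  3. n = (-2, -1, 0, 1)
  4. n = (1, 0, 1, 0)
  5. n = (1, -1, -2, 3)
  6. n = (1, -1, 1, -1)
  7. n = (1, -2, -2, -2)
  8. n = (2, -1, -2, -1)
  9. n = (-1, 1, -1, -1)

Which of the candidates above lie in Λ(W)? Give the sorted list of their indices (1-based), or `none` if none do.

2, 3

Internal map: ζ^{3j} for j=0..3 gives (1,0), (−√2/2,√2/2), (0,−1), (√2/2,√2/2).
candidate 1: n = (3, 1, 0, -1) → π⊥ ≈ (+1.58579, +0.00000); max(|x|,|y|,|x±y|/√2) = 1.58579 > 1 ⇒ ∉ W
candidate 2: n = (0, 0, 0, 0) → π⊥ ≈ (+0.00000, +0.00000); max(|x|,|y|,|x±y|/√2) = 0.00000 ≤ 1 ⇒ ∈ W
candidate 3: n = (-2, -1, 0, 1) → π⊥ ≈ (-0.58579, +0.00000); max(|x|,|y|,|x±y|/√2) = 0.58579 ≤ 1 ⇒ ∈ W
candidate 4: n = (1, 0, 1, 0) → π⊥ ≈ (+1.00000, -1.00000); max(|x|,|y|,|x±y|/√2) = 1.41421 > 1 ⇒ ∉ W
candidate 5: n = (1, -1, -2, 3) → π⊥ ≈ (+3.82843, +3.41421); max(|x|,|y|,|x±y|/√2) = 5.12132 > 1 ⇒ ∉ W
candidate 6: n = (1, -1, 1, -1) → π⊥ ≈ (+1.00000, -2.41421); max(|x|,|y|,|x±y|/√2) = 2.41421 > 1 ⇒ ∉ W
candidate 7: n = (1, -2, -2, -2) → π⊥ ≈ (+1.00000, -0.82843); max(|x|,|y|,|x±y|/√2) = 1.29289 > 1 ⇒ ∉ W
candidate 8: n = (2, -1, -2, -1) → π⊥ ≈ (+2.00000, +0.58579); max(|x|,|y|,|x±y|/√2) = 2.00000 > 1 ⇒ ∉ W
candidate 9: n = (-1, 1, -1, -1) → π⊥ ≈ (-2.41421, +1.00000); max(|x|,|y|,|x±y|/√2) = 2.41421 > 1 ⇒ ∉ W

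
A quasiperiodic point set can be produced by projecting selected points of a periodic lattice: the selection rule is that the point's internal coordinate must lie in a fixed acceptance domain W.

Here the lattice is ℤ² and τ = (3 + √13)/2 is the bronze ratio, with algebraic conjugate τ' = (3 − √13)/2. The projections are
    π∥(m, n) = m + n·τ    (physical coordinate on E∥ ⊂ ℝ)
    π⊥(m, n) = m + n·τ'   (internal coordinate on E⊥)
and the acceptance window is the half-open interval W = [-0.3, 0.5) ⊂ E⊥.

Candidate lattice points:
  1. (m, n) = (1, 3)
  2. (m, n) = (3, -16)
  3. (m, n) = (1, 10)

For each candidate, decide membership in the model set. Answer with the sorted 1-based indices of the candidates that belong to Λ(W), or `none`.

Numerically τ ≈ 3.302776 and τ' = −1/τ ≈ -0.302776.
[1] lift (1,3): star map gives 0.091673; window check -0.3 ≤ 0.091673 < 0.5 is true → IN Λ
[2] lift (3,-16): star map gives 7.844410; window check -0.3 ≤ 7.844410 < 0.5 is false → out
[3] lift (1,10): star map gives -2.027756; window check -0.3 ≤ -2.027756 < 0.5 is false → out

1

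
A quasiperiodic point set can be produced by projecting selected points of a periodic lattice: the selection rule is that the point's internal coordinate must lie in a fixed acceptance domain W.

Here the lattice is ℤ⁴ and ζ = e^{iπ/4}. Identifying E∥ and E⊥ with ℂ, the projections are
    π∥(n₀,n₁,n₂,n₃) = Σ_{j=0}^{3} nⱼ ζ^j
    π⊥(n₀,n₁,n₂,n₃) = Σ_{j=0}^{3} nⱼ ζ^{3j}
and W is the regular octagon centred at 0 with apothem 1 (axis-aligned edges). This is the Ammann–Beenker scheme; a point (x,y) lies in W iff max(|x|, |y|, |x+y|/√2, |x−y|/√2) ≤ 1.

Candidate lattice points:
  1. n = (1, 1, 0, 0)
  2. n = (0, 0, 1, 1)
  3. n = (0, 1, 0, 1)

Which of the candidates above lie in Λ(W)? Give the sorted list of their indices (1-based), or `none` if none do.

1, 2

π⊥(n) = n₀ + n₁ζ³ + n₂ζ⁶ + n₃ζ⁹ where ζ = e^{iπ/4}.
candidate 1: n = (1, 1, 0, 0) → π⊥ ≈ (+0.29289, +0.70711); max(|x|,|y|,|x±y|/√2) = 0.70711 ≤ 1 ⇒ ∈ W
candidate 2: n = (0, 0, 1, 1) → π⊥ ≈ (+0.70711, -0.29289); max(|x|,|y|,|x±y|/√2) = 0.70711 ≤ 1 ⇒ ∈ W
candidate 3: n = (0, 1, 0, 1) → π⊥ ≈ (+0.00000, +1.41421); max(|x|,|y|,|x±y|/√2) = 1.41421 > 1 ⇒ ∉ W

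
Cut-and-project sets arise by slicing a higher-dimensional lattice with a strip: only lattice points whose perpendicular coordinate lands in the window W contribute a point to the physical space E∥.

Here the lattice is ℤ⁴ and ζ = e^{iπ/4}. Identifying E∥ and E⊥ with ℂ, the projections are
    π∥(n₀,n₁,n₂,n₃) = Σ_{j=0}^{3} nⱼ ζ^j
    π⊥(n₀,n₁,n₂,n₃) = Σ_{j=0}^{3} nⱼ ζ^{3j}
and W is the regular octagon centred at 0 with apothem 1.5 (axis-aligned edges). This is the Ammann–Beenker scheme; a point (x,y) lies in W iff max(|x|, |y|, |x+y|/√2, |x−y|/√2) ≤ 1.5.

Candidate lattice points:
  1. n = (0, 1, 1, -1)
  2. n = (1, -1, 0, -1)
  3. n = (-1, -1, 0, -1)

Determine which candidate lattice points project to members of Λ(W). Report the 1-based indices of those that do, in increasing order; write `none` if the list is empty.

With ζ = e^{iπ/4} the internal vectors are ζ^0,ζ^3,ζ^6,ζ^9.
candidate 1: n = (0, 1, 1, -1) → π⊥ ≈ (-1.4142, -1.0000); max(|x|,|y|,|x±y|/√2) = 1.7071 > 1.5 ⇒ ∉ W
candidate 2: n = (1, -1, 0, -1) → π⊥ ≈ (+1.0000, -1.4142); max(|x|,|y|,|x±y|/√2) = 1.7071 > 1.5 ⇒ ∉ W
candidate 3: n = (-1, -1, 0, -1) → π⊥ ≈ (-1.0000, -1.4142); max(|x|,|y|,|x±y|/√2) = 1.7071 > 1.5 ⇒ ∉ W

none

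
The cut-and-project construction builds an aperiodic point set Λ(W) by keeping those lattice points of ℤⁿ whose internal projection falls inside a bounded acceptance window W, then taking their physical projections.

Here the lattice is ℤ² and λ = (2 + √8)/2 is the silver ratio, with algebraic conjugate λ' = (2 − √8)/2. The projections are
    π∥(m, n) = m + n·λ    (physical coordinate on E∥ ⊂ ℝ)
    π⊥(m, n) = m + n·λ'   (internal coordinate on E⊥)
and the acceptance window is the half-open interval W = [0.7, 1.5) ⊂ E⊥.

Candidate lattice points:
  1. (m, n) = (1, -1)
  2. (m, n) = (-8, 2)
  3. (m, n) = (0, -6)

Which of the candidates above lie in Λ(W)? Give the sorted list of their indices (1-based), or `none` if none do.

Compute λ' = (2−√8)/2 = -0.4142, so π⊥(m,n) = m -0.4142·n.
#1 (1,-1): internal coord 1 + (-1)·λ' = +1.4142; +1.4142 ∈ [0.7, 1.5) → IN Λ
#2 (-8,2): internal coord -8 + (2)·λ' = -8.8284; -8.8284 ∉ [0.7, 1.5) → out
#3 (0,-6): internal coord 0 + (-6)·λ' = +2.4853; +2.4853 ∉ [0.7, 1.5) → out

1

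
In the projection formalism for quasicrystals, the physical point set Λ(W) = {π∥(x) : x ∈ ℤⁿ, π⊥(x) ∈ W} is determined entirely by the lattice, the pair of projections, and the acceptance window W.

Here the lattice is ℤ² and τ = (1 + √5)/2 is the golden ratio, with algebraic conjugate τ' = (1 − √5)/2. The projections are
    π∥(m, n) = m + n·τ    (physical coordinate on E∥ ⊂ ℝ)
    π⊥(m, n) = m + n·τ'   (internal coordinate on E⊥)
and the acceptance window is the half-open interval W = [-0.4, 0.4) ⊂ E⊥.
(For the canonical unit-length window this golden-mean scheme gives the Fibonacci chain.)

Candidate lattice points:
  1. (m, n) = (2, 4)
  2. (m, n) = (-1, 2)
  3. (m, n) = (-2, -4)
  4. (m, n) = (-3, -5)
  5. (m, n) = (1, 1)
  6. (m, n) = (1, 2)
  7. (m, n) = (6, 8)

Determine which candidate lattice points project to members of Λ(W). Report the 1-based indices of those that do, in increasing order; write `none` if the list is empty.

4, 5, 6

Compute τ' = (1−√5)/2 = -0.61803, so π⊥(m,n) = m -0.61803·n.
#1 (2,4): internal coord 2 + (4)·τ' = -0.47214; -0.47214 ∉ [-0.4, 0.4) → out
#2 (-1,2): internal coord -1 + (2)·τ' = -2.23607; -2.23607 ∉ [-0.4, 0.4) → out
#3 (-2,-4): internal coord -2 + (-4)·τ' = +0.47214; +0.47214 ∉ [-0.4, 0.4) → out
#4 (-3,-5): internal coord -3 + (-5)·τ' = +0.09017; +0.09017 ∈ [-0.4, 0.4) → IN Λ
#5 (1,1): internal coord 1 + (1)·τ' = +0.38197; +0.38197 ∈ [-0.4, 0.4) → IN Λ
#6 (1,2): internal coord 1 + (2)·τ' = -0.23607; -0.23607 ∈ [-0.4, 0.4) → IN Λ
#7 (6,8): internal coord 6 + (8)·τ' = +1.05573; +1.05573 ∉ [-0.4, 0.4) → out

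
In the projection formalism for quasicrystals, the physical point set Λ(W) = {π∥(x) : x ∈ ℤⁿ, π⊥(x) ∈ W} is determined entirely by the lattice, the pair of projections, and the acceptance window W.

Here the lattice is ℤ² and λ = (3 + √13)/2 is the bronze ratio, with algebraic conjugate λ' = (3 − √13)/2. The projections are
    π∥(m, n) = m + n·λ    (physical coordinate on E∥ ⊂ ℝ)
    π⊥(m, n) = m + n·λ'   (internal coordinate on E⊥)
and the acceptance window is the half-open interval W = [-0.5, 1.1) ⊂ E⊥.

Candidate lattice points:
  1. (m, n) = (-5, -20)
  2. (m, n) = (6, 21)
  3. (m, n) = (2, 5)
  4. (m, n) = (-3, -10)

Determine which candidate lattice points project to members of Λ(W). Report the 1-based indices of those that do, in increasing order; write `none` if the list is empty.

Numerically λ ≈ 3.30278 and λ' = −1/λ ≈ -0.30278.
[1] lift (-5,-20): star map gives 1.05551; window check -0.5 ≤ 1.05551 < 1.1 is true → IN Λ
[2] lift (6,21): star map gives -0.35829; window check -0.5 ≤ -0.35829 < 1.1 is true → IN Λ
[3] lift (2,5): star map gives 0.48612; window check -0.5 ≤ 0.48612 < 1.1 is true → IN Λ
[4] lift (-3,-10): star map gives 0.02776; window check -0.5 ≤ 0.02776 < 1.1 is true → IN Λ

1, 2, 3, 4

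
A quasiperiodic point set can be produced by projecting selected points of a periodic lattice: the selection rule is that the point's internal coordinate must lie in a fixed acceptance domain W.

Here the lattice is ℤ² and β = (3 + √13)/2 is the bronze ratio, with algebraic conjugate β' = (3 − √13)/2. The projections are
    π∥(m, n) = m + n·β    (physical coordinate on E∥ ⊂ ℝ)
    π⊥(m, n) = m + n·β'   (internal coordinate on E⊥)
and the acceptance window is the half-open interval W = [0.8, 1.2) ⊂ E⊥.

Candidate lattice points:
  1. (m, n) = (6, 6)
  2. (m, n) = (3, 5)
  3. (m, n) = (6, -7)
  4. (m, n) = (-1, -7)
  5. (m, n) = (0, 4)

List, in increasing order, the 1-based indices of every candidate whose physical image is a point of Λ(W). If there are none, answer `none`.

β' = (3−√13)/2 ≈ -0.3028.
#1 (6,6): internal coord 6 + (6)·β' = +4.1833; +4.1833 ∉ [0.8, 1.2) → out
#2 (3,5): internal coord 3 + (5)·β' = +1.4861; +1.4861 ∉ [0.8, 1.2) → out
#3 (6,-7): internal coord 6 + (-7)·β' = +8.1194; +8.1194 ∉ [0.8, 1.2) → out
#4 (-1,-7): internal coord -1 + (-7)·β' = +1.1194; +1.1194 ∈ [0.8, 1.2) → IN Λ
#5 (0,4): internal coord 0 + (4)·β' = -1.2111; -1.2111 ∉ [0.8, 1.2) → out

4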